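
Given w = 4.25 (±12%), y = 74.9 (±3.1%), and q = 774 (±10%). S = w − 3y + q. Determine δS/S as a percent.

14.0%

S is a linear combination, so absolute uncertainties add in quadrature:
  (δw)² = 0.260;  (3·δy)² = 48.5;  (δq)² = 5990
δS = √(6040) = 77.7
S = 554, so δS/S = 77.7/554 = 0.140.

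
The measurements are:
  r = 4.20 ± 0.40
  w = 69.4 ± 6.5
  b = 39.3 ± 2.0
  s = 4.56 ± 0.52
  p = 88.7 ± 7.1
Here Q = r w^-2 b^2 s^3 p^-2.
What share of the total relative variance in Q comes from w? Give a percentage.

(δQ/Q)² = (1·δr/r)² + (-2·δw/w)² + (2·δb/b)² + (3·δs/s)² + (-2·δp/p)²
  r term: (1×0.0952)² = 0.00907
  w term: (-2×0.0937)² = 0.0351
  b term: (2×0.0509)² = 0.0104
  s term: (3×0.114)² = 0.117
  p term: (-2×0.0800)² = 0.0256
Total = 0.197. Share from w = 0.0351/0.197 = 0.178.

17.8%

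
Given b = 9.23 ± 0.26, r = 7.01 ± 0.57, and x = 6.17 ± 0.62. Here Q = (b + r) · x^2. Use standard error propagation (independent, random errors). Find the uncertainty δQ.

Let u = b + r = 16.2. δu = √(δb² + δr²) = √(0.0676 + 0.325) = 0.626, so δu/u = 0.0386.
Q is then a monomial in u, x:
δQ/Q = √((δu/u)² + (2·δx/x)²) = √(0.00149 + 0.0404) = 0.205
Q = 618, so δQ = 0.205 × 618 = 127.

127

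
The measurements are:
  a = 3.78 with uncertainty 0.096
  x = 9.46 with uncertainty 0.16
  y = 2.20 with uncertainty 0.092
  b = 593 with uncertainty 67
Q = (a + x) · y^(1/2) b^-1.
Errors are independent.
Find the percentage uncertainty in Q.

11.6%

Let u = a + x = 13.2. δu = √(δa² + δx²) = √(0.00922 + 0.0256) = 0.187, so δu/u = 0.0141.
Q is then a monomial in u, y, b:
δQ/Q = √((δu/u)² + (½·δy/y)² + (-1·δb/b)²) = √(0.000199 + 0.000437 + 0.0128) = 0.116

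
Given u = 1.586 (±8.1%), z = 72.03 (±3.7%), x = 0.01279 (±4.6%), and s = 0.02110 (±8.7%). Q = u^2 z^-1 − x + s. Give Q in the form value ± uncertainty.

Let p = u^2·z^-1 = 0.03492. δp/p = √((2·δu/u)² + (-1·δz/z)²) = √(0.0262 + 0.00137) = 0.166, so δp = 0.00580.
Q = p − x + s: δQ = √(δp² + δx² + δs²) = √(3.37e-05 + 3.46e-07 + 3.37e-06) = 0.00611
Q = 0.04323.

0.04323 ± 0.00611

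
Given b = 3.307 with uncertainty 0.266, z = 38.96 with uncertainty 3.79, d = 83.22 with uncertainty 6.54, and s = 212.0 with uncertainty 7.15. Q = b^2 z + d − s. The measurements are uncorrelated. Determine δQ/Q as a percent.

27.1%

Let p = b^2·z = 426.1. δp/p = √((2·δb/b)² + (1·δz/z)²) = √(0.0259 + 0.00946) = 0.188, so δp = 80.1.
Q = p + d − s: δQ = √(δp² + δd² + δs²) = √(6420 + 42.8 + 51.1) = 80.7
Q = 297.3, so δQ/Q = 80.7/297.3 = 0.271.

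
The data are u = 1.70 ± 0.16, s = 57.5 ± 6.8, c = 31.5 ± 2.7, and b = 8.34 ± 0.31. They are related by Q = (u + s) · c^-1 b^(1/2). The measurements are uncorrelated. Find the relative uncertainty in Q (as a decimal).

0.145

Let w = u + s = 59.2. δw = √(δu² + δs²) = √(0.0256 + 46.2) = 6.80, so δw/w = 0.115.
Q is then a monomial in w, c, b:
δQ/Q = √((δw/w)² + (-1·δc/c)² + (½·δb/b)²) = √(0.0132 + 0.00735 + 0.000345) = 0.145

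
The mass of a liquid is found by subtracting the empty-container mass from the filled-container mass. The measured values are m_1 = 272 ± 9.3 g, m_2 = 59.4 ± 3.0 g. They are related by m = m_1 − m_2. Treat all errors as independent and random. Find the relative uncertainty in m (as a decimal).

For a sum/difference, combine absolute errors in quadrature:
  (δm_1)² = 86.5;  (δm_2)² = 9.00
δm = √(95.5) = 9.77 g
m = 213 g, so δm/m = 9.77/213 = 0.0460.

0.0460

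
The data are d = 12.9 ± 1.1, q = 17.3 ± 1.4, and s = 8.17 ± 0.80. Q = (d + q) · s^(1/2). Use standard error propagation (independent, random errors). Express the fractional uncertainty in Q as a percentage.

Let u = d + q = 30.2. δu = √(δd² + δq²) = √(1.21 + 1.96) = 1.78, so δu/u = 0.0590.
Q is then a monomial in u, s:
δQ/Q = √((δu/u)² + (½·δs/s)²) = √(0.00348 + 0.00240) = 0.0766

7.66%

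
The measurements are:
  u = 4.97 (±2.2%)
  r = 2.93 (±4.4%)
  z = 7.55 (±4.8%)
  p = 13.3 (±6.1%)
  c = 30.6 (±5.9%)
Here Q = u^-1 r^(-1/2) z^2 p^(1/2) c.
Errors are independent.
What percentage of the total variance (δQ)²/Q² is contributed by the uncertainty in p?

(δQ/Q)² = (-1·δu/u)² + (−½·δr/r)² + (2·δz/z)² + (½·δp/p)² + (1·δc/c)²
  u term: (-1×0.0220)² = 0.000484
  r term: (-0.5×0.0440)² = 0.000484
  z term: (2×0.0480)² = 0.00922
  p term: (0.5×0.0610)² = 0.000930
  c term: (1×0.0590)² = 0.00348
Total = 0.0146. Share from p = 0.000930/0.0146 = 0.0637.

6.37%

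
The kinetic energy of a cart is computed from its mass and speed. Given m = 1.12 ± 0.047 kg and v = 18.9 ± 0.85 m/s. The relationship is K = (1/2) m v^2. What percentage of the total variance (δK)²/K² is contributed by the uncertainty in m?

(δK/K)² = (1·δm/m)² + (2·δv/v)²
  m term: (1×0.0420)² = 0.00176
  v term: (2×0.0450)² = 0.00809
Total = 0.00985. Share from m = 0.00176/0.00985 = 0.179.

17.9%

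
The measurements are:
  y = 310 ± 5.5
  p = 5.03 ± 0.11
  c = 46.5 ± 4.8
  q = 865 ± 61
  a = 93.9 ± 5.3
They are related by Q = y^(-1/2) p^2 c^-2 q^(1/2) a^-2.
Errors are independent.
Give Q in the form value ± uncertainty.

(2.22 ± 0.537) × 10^-6

For a monomial Q ∝ y^(-1/2), p^2, c^-2, q^(1/2), a^-2, fractional errors add in quadrature:
  (−½·δy/y)² = (-0.5×0.0177)² = 7.87e-05;  (2·δp/p)² = (2×0.0219)² = 0.00191;  (-2·δc/c)² = (-2×0.103)² = 0.0426;  (½·δq/q)² = (0.5×0.0705)² = 0.00124;  (-2·δa/a)² = (-2×0.0564)² = 0.0127
δQ/Q = √(0.0586) = 0.242
Q = 2.22e-06, so δQ = 0.242 × 2.22e-06 = 5.37e-07.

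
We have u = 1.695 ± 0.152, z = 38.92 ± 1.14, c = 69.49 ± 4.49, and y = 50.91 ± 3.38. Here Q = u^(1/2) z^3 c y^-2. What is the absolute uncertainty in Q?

365

Relative error in a monomial: (δQ/Q)² = Σ (nᵢ · δxᵢ/xᵢ)².
  (½·δu/u)² = (0.5×0.0897)² = 0.00201;  (3·δz/z)² = (3×0.0293)² = 0.00772;  (1·δc/c)² = (1×0.0646)² = 0.00417;  (-2·δy/y)² = (-2×0.0664)² = 0.0176
δQ/Q = √(0.0315) = 0.178
Q = 2058, so δQ = 0.178 × 2058 = 365.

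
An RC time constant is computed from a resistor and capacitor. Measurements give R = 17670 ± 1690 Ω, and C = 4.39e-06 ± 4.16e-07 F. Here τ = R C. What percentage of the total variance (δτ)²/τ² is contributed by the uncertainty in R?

(δτ/τ)² = (1·δR/R)² + (1·δC/C)²
  R term: (1×0.0956)² = 0.00915
  C term: (1×0.0948)² = 0.00898
Total = 0.0181. Share from R = 0.00915/0.0181 = 0.505.

50.5%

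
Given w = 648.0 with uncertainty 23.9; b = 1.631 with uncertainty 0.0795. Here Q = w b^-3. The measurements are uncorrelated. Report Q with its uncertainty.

149.4 ± 22.5

Relative error in a monomial: (δQ/Q)² = Σ (nᵢ · δxᵢ/xᵢ)².
  (1·δw/w)² = (1×0.0369)² = 0.00136;  (-3·δb/b)² = (-3×0.0487)² = 0.0214
δQ/Q = √(0.0227) = 0.151
Q = 149.4, so δQ = 0.151 × 149.4 = 22.5.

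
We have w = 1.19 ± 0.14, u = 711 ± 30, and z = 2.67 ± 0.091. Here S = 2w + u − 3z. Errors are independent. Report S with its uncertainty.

For a sum/difference, combine absolute errors in quadrature:
  (2·δw)² = 0.0784;  (δu)² = 900;  (3·δz)² = 0.0745
δS = √(900) = 30.0
S = 705.

705 ± 30.0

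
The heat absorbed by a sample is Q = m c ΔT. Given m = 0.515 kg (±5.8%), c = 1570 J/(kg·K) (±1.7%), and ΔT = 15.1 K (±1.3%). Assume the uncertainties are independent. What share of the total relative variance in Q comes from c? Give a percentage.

7.56%

(δQ/Q)² = (1·δm/m)² + (1·δc/c)² + (1·δΔT/ΔT)²
  m term: (1×0.0580)² = 0.00336
  c term: (1×0.0170)² = 0.000289
  ΔT term: (1×0.0130)² = 0.000169
Total = 0.00382. Share from c = 0.000289/0.00382 = 0.0756.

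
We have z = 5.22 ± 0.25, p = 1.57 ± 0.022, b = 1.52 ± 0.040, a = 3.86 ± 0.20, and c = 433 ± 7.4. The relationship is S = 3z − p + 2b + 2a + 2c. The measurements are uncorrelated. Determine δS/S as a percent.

1.66%

For a sum/difference, combine absolute errors in quadrature:
  (3·δz)² = 0.562;  (δp)² = 0.000484;  (2·δb)² = 0.00640;  (2·δa)² = 0.160;  (2·δc)² = 219
δS = √(220) = 14.8
S = 891, so δS/S = 14.8/891 = 0.0166.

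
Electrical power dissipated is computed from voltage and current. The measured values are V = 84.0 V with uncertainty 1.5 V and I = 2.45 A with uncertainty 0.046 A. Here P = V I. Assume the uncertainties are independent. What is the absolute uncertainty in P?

5.33 W

For a monomial P ∝ V, I, fractional errors add in quadrature:
  (1·δV/V)² = (1×0.0179)² = 0.000319;  (1·δI/I)² = (1×0.0188)² = 0.000353
δP/P = √(0.000671) = 0.0259
P = 206 W, so δP = 0.0259 × 206 = 5.33 W.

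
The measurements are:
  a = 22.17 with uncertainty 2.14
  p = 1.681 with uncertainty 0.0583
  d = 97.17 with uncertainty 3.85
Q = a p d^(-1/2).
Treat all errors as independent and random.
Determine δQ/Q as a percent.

Products/powers → add relative errors in quadrature, weighted by exponent:
  (1·δa/a)² = (1×0.0965)² = 0.00932;  (1·δp/p)² = (1×0.0347)² = 0.00120;  (−½·δd/d)² = (-0.5×0.0396)² = 0.000392
δQ/Q = √(0.0109) = 0.104

10.4%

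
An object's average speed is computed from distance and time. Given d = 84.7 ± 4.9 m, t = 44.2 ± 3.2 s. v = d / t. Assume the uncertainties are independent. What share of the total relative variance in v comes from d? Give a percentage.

39.0%

(δv/v)² = (1·δd/d)² + (-1·δt/t)²
  d term: (1×0.0579)² = 0.00335
  t term: (-1×0.0724)² = 0.00524
Total = 0.00859. Share from d = 0.00335/0.00859 = 0.390.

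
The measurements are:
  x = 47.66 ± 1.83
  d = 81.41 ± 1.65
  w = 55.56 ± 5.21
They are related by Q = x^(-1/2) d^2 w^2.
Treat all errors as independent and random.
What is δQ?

For a monomial Q ∝ x^(-1/2), d^2, w^2, fractional errors add in quadrature:
  (−½·δx/x)² = (-0.5×0.0384)² = 0.000369;  (2·δd/d)² = (2×0.0203)² = 0.00164;  (2·δw/w)² = (2×0.0938)² = 0.0352
δQ/Q = √(0.0372) = 0.193
Q = 2.963e+06, so δQ = 0.193 × 2.963e+06 = 5.71e+05.

5.71e+05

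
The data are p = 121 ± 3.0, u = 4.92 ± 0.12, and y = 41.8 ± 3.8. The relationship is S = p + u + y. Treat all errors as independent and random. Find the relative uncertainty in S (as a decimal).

For a sum/difference, combine absolute errors in quadrature:
  (δp)² = 9.00;  (δu)² = 0.0144;  (δy)² = 14.4
δS = √(23.5) = 4.84
S = 168, so δS/S = 4.84/168 = 0.0289.

0.0289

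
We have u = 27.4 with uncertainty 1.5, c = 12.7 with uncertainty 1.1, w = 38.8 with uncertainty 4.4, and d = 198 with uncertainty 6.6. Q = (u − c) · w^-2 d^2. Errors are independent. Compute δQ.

103

Let h = u − c = 14.7. δh = √(δu² + δc²) = √(2.25 + 1.21) = 1.86, so δh/h = 0.127.
Q is then a monomial in h, w, d:
δQ/Q = √((δh/h)² + (-2·δw/w)² + (2·δd/d)²) = √(0.0160 + 0.0514 + 0.00444) = 0.268
Q = 383, so δQ = 0.268 × 383 = 103.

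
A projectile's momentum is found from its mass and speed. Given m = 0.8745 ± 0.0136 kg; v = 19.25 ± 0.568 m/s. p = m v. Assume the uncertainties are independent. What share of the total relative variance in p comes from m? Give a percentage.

21.7%

(δp/p)² = (1·δm/m)² + (1·δv/v)²
  m term: (1×0.0156)² = 0.000242
  v term: (1×0.0295)² = 0.000871
Total = 0.00111. Share from m = 0.000242/0.00111 = 0.217.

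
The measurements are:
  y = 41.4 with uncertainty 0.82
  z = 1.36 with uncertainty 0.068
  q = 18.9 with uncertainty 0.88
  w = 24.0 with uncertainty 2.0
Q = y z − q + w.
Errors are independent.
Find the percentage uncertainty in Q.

Let p = y·z = 56.3. δp/p = √((1·δy/y)² + (1·δz/z)²) = √(0.000392 + 0.00250) = 0.0538, so δp = 3.03.
Q = p − q + w: δQ = √(δp² + δq² + δw²) = √(9.17 + 0.774 + 4.00) = 3.73
Q = 61.4, so δQ/Q = 3.73/61.4 = 0.0608.

6.08%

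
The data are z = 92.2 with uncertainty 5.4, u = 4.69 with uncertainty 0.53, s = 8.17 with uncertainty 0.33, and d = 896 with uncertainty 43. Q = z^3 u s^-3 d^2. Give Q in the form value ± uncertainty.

Since Q is a product/quotient, work with relative uncertainties:
  (3·δz/z)² = (3×0.0586)² = 0.0309;  (1·δu/u)² = (1×0.113)² = 0.0128;  (-3·δs/s)² = (-3×0.0404)² = 0.0147;  (2·δd/d)² = (2×0.0480)² = 0.00921
δQ/Q = √(0.0675) = 0.260
Q = 5.41e+09, so δQ = 0.260 × 5.41e+09 = 1.41e+09.

(5.41 ± 1.41) × 10^9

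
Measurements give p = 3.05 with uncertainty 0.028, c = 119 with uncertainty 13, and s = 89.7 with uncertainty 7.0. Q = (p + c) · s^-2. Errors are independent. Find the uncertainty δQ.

0.00287

Let u = p + c = 122. δu = √(δp² + δc²) = √(0.000784 + 169) = 13.0, so δu/u = 0.107.
Q is then a monomial in u, s:
δQ/Q = √((δu/u)² + (-2·δs/s)²) = √(0.0113 + 0.0244) = 0.189
Q = 0.0152, so δQ = 0.189 × 0.0152 = 0.00287.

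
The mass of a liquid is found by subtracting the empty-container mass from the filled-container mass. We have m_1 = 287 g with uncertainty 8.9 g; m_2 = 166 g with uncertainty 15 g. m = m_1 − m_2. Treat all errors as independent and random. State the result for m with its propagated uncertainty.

121 ± 17.4 g

m is a linear combination, so absolute uncertainties add in quadrature:
  (δm_1)² = 79.2;  (δm_2)² = 225
δm = √(304) = 17.4 g
m = 121 g.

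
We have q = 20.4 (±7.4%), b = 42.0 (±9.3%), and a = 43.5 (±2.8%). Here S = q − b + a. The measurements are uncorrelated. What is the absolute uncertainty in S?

S is a linear combination, so absolute uncertainties add in quadrature:
  (δq)² = 2.28;  (δb)² = 15.3;  (δa)² = 1.48
δS = √(19.0) = 4.36

4.36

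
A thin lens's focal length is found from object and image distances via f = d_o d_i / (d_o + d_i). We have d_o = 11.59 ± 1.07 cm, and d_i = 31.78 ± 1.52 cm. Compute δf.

∂f/∂d_o = (d_i/(d_o+d_i))² = 0.537;  ∂f/∂d_i = (d_o/(d_o+d_i))² = 0.0714
δf = √((∂f/∂d_o · δd_o)² + (∂f/∂d_i · δd_i)²) = √(0.330 + 0.0118) = 0.585 cm

0.585 cm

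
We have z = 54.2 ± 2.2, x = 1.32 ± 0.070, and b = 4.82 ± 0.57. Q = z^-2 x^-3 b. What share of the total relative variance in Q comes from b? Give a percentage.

(δQ/Q)² = (-2·δz/z)² + (-3·δx/x)² + (1·δb/b)²
  z term: (-2×0.0406)² = 0.00659
  x term: (-3×0.0530)² = 0.0253
  b term: (1×0.118)² = 0.0140
Total = 0.0459. Share from b = 0.0140/0.0459 = 0.305.

30.5%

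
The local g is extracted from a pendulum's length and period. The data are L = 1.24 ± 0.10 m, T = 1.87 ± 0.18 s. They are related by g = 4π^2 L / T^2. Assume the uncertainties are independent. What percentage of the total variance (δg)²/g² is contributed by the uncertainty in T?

85.1%

(δg/g)² = (1·δL/L)² + (-2·δT/T)²
  L term: (1×0.0806)² = 0.00650
  T term: (-2×0.0963)² = 0.0371
Total = 0.0436. Share from T = 0.0371/0.0436 = 0.851.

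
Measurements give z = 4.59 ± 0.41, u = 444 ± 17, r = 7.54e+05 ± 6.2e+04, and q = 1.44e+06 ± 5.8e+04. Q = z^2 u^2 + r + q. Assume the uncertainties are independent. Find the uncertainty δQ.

Let p = z^2·u^2 = 4.15e+06. δp/p = √((2·δz/z)² + (2·δu/u)²) = √(0.0319 + 0.00586) = 0.194, so δp = 8.07e+05.
Q = p + r + q: δQ = √(δp² + δr² + δq²) = √(6.52e+11 + 3.84e+09 + 3.36e+09) = 8.12e+05

8.12e+05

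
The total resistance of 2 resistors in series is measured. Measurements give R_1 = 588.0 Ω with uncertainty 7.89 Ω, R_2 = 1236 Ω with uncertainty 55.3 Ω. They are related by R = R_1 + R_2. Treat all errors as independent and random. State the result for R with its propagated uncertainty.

Each term contributes (cᵢ δxᵢ)² to (δR)²:
  (δR_1)² = 62.3;  (δR_2)² = 3060
δR = √(3120) = 55.9 Ω
R = 1824 Ω.

1824 ± 55.9 Ω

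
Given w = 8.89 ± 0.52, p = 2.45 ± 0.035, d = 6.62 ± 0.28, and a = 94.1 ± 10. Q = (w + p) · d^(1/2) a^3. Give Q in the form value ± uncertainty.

(2.43 ± 0.785) × 10^7

Let u = w + p = 11.3. δu = √(δw² + δp²) = √(0.270 + 0.00123) = 0.521, so δu/u = 0.0460.
Q is then a monomial in u, d, a:
δQ/Q = √((δu/u)² + (½·δd/d)² + (3·δa/a)²) = √(0.00211 + 0.000447 + 0.102) = 0.323
Q = 2.43e+07, so δQ = 0.323 × 2.43e+07 = 7.85e+06.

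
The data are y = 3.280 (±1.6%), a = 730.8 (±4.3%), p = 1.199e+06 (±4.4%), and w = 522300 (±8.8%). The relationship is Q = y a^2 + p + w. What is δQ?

Let h = y·a^2 = 1.752e+06. δh/h = √((1·δy/y)² + (2·δa/a)²) = √(0.000256 + 0.00740) = 0.0875, so δh = 1.53e+05.
Q = h + p + w: δQ = √(δh² + δp² + δw²) = √(2.35e+10 + 2.78e+09 + 2.11e+09) = 1.68e+05

1.68e+05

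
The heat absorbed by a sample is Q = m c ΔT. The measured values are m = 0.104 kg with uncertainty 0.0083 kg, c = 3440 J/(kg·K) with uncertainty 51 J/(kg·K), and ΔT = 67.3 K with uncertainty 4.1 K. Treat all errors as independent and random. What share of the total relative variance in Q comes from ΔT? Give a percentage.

36.0%

(δQ/Q)² = (1·δm/m)² + (1·δc/c)² + (1·δΔT/ΔT)²
  m term: (1×0.0798)² = 0.00637
  c term: (1×0.0148)² = 0.000220
  ΔT term: (1×0.0609)² = 0.00371
Total = 0.0103. Share from ΔT = 0.00371/0.0103 = 0.360.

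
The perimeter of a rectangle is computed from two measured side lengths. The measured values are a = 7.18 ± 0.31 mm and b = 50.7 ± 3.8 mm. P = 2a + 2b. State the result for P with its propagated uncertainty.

Each term contributes (cᵢ δxᵢ)² to (δP)²:
  (2·δa)² = 0.384;  (2·δb)² = 57.8
δP = √(58.1) = 7.63 mm
P = 116 mm.

116 ± 7.63 mm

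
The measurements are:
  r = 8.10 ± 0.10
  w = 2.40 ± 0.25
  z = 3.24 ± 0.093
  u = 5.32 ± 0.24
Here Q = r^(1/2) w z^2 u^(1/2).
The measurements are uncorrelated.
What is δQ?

Products/powers → add relative errors in quadrature, weighted by exponent:
  (½·δr/r)² = (0.5×0.0123)² = 3.81e-05;  (1·δw/w)² = (1×0.104)² = 0.0109;  (2·δz/z)² = (2×0.0287)² = 0.00330;  (½·δu/u)² = (0.5×0.0451)² = 0.000509
δQ/Q = √(0.0147) = 0.121
Q = 165, so δQ = 0.121 × 165 = 20.0.

20.0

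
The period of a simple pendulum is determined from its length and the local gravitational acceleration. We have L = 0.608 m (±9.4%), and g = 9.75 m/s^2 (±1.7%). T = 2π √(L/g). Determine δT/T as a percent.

4.78%

Each factor contributes (exponent × relative error)² to (δT/T)²:
  (½·δL/L)² = (0.5×0.0940)² = 0.00221;  (−½·δg/g)² = (-0.5×0.0170)² = 7.23e-05
δT/T = √(0.00228) = 0.0478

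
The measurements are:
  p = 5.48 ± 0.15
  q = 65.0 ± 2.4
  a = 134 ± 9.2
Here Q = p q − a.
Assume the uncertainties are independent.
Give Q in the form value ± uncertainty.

222 ± 18.8

Let w = p·q = 356. δw/w = √((1·δp/p)² + (1·δq/q)²) = √(0.000749 + 0.00136) = 0.0460, so δw = 16.4.
Q = w − a: δQ = √(δw² + δa²) = √(268 + 84.6) = 18.8
Q = 222.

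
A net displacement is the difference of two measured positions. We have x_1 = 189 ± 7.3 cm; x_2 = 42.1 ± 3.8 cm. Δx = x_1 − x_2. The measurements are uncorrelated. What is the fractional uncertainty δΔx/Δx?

Sums and differences: (δΔx)² = Σ (cᵢ δxᵢ)².
  (δx_1)² = 53.3;  (δx_2)² = 14.4
δΔx = √(67.7) = 8.23 cm
Δx = 147 cm, so δΔx/Δx = 8.23/147 = 0.0560.

0.0560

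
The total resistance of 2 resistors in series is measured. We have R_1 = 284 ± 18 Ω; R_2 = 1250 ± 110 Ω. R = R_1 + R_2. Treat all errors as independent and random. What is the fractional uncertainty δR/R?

R is a linear combination, so absolute uncertainties add in quadrature:
  (δR_1)² = 324;  (δR_2)² = 12100
δR = √(12400) = 111 Ω
R = 1530 Ω, so δR/R = 111/1530 = 0.0727.

0.0727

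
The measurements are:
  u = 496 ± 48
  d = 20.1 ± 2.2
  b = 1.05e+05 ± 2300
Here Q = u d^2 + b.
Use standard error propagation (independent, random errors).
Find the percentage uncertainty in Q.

Let p = u·d^2 = 2e+05. δp/p = √((1·δu/u)² + (2·δd/d)²) = √(0.00937 + 0.0479) = 0.239, so δp = 48000.
Q = p + b: δQ = √(δp² + δb²) = √(2.3e+09 + 5.29e+06) = 48000
Q = 3.05e+05, so δQ/Q = 48000/3.05e+05 = 0.157.

15.7%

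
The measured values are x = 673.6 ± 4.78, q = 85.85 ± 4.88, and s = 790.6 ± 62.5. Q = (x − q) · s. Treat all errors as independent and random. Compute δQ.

37100

Let u = x − q = 587.8. δu = √(δx² + δq²) = √(22.8 + 23.8) = 6.83, so δu/u = 0.0116.
Q is then a monomial in u, s:
δQ/Q = √((δu/u)² + (1·δs/s)²) = √(0.000135 + 0.00625) = 0.0799
Q = 464700, so δQ = 0.0799 × 464700 = 37100.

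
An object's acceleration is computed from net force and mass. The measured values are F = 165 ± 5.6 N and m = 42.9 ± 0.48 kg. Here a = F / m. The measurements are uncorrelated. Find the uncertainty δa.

a is a product of powers, so relative uncertainties combine in quadrature:
  (1·δF/F)² = (1×0.0339)² = 0.00115;  (-1·δm/m)² = (-1×0.0112)² = 0.000125
δa/a = √(0.00128) = 0.0357
a = 3.85 m/s^2, so δa = 0.0357 × 3.85 = 0.137 m/s^2.

0.137 m/s^2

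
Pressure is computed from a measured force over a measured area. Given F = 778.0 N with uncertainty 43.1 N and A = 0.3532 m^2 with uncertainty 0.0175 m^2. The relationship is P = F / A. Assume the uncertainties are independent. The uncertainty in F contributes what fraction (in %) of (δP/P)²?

55.6%

(δP/P)² = (1·δF/F)² + (-1·δA/A)²
  F term: (1×0.0554)² = 0.00307
  A term: (-1×0.0495)² = 0.00245
Total = 0.00552. Share from F = 0.00307/0.00552 = 0.556.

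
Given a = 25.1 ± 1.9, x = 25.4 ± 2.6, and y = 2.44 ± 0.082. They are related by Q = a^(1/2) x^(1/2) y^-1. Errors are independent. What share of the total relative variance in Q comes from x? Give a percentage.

50.6%

(δQ/Q)² = (½·δa/a)² + (½·δx/x)² + (-1·δy/y)²
  a term: (0.5×0.0757)² = 0.00143
  x term: (0.5×0.102)² = 0.00262
  y term: (-1×0.0336)² = 0.00113
Total = 0.00518. Share from x = 0.00262/0.00518 = 0.506.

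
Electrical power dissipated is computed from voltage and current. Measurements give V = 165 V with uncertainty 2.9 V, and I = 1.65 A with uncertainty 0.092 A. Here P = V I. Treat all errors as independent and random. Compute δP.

Relative error in a monomial: (δP/P)² = Σ (nᵢ · δxᵢ/xᵢ)².
  (1·δV/V)² = (1×0.0176)² = 0.000309;  (1·δI/I)² = (1×0.0558)² = 0.00311
δP/P = √(0.00342) = 0.0585
P = 272 W, so δP = 0.0585 × 272 = 15.9 W.

15.9 W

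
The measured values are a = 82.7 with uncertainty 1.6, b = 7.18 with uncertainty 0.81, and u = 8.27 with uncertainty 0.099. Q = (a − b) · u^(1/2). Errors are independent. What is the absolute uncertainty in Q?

Let w = a − b = 75.5. δw = √(δa² + δb²) = √(2.56 + 0.656) = 1.79, so δw/w = 0.0237.
Q is then a monomial in w, u:
δQ/Q = √((δw/w)² + (½·δu/u)²) = √(0.000564 + 3.58e-05) = 0.0245
Q = 217, so δQ = 0.0245 × 217 = 5.32.

5.32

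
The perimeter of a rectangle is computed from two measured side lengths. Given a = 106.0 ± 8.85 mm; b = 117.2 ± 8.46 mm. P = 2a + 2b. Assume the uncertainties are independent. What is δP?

24.5 mm

Sums and differences: (δP)² = Σ (cᵢ δxᵢ)².
  (2·δa)² = 313;  (2·δb)² = 286
δP = √(600) = 24.5 mm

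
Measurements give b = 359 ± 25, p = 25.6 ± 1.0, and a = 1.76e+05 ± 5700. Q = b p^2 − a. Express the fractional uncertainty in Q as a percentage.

42.6%

Let w = b·p^2 = 2.35e+05. δw/w = √((1·δb/b)² + (2·δp/p)²) = √(0.00485 + 0.00610) = 0.105, so δw = 24600.
Q = w − a: δQ = √(δw² + δa²) = √(6.06e+08 + 3.25e+07) = 25300
Q = 59300, so δQ/Q = 25300/59300 = 0.426.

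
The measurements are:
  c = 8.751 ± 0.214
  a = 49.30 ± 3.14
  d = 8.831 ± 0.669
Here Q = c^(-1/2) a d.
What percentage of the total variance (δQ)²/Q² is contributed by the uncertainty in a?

(δQ/Q)² = (−½·δc/c)² + (1·δa/a)² + (1·δd/d)²
  c term: (-0.5×0.0245)² = 0.000150
  a term: (1×0.0637)² = 0.00406
  d term: (1×0.0758)² = 0.00574
Total = 0.00995. Share from a = 0.00406/0.00995 = 0.408.

40.8%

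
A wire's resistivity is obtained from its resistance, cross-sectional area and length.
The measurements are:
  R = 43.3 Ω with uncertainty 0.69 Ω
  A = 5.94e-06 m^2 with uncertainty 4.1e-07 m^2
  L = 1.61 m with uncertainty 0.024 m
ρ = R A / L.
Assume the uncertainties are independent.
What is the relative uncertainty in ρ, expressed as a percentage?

Each factor contributes (exponent × relative error)² to (δρ/ρ)²:
  (1·δR/R)² = (1×0.0159)² = 0.000254;  (1·δA/A)² = (1×0.0690)² = 0.00476;  (-1·δL/L)² = (-1×0.0149)² = 0.000222
δρ/ρ = √(0.00524) = 0.0724

7.24%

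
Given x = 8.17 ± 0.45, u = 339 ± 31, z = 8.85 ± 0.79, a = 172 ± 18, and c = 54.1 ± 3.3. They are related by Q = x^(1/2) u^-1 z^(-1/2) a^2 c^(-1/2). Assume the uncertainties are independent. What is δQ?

2.69

Since Q is a product/quotient, work with relative uncertainties:
  (½·δx/x)² = (0.5×0.0551)² = 0.000758;  (-1·δu/u)² = (-1×0.0914)² = 0.00836;  (−½·δz/z)² = (-0.5×0.0893)² = 0.00199;  (2·δa/a)² = (2×0.105)² = 0.0438;  (−½·δc/c)² = (-0.5×0.0610)² = 0.000930
δQ/Q = √(0.0559) = 0.236
Q = 11.4, so δQ = 0.236 × 11.4 = 2.69.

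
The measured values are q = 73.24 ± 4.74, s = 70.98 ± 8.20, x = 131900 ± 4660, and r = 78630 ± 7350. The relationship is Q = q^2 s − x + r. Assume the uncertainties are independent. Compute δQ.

Let p = q^2·s = 380700. δp/p = √((2·δq/q)² + (1·δs/s)²) = √(0.0168 + 0.0133) = 0.173, so δp = 66100.
Q = p − x + r: δQ = √(δp² + δx² + δr²) = √(4.36e+09 + 2.17e+07 + 5.4e+07) = 66600

66600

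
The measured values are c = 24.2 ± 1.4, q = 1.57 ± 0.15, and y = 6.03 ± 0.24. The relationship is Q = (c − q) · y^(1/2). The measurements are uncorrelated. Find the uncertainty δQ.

Let u = c − q = 22.6. δu = √(δc² + δq²) = √(1.96 + 0.0225) = 1.41, so δu/u = 0.0622.
Q is then a monomial in u, y:
δQ/Q = √((δu/u)² + (½·δy/y)²) = √(0.00387 + 0.000396) = 0.0653
Q = 55.6, so δQ = 0.0653 × 55.6 = 3.63.

3.63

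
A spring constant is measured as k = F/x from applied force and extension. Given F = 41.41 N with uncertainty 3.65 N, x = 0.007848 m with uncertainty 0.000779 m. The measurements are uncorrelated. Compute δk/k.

For a monomial k ∝ F, x^-1, fractional errors add in quadrature:
  (1·δF/F)² = (1×0.0881)² = 0.00777;  (-1·δx/x)² = (-1×0.0993)² = 0.00985
δk/k = √(0.0176) = 0.133

0.133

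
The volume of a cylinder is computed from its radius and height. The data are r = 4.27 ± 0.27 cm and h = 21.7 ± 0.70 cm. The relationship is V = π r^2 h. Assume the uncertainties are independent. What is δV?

162 cm^3

Since V is a product/quotient, work with relative uncertainties:
  (2·δr/r)² = (2×0.0632)² = 0.0160;  (1·δh/h)² = (1×0.0323)² = 0.00104
δV/V = √(0.0170) = 0.131
V = 1240 cm^3, so δV = 0.131 × 1240 = 162 cm^3.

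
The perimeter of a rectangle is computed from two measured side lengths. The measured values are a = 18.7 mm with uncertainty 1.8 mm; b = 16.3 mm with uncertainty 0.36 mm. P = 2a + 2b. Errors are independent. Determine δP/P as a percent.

P is a linear combination, so absolute uncertainties add in quadrature:
  (2·δa)² = 13.0;  (2·δb)² = 0.518
δP = √(13.5) = 3.67 mm
P = 70.0 mm, so δP/P = 3.67/70.0 = 0.0524.

5.24%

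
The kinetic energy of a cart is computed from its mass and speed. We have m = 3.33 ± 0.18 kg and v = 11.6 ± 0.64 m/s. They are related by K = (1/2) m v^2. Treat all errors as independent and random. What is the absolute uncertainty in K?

27.5 J

K is a product of powers, so relative uncertainties combine in quadrature:
  (1·δm/m)² = (1×0.0541)² = 0.00292;  (2·δv/v)² = (2×0.0552)² = 0.0122
δK/K = √(0.0151) = 0.123
K = 224 J, so δK = 0.123 × 224 = 27.5 J.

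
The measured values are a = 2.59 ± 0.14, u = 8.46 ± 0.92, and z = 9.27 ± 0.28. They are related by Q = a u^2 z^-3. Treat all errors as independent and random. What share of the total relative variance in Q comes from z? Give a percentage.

(δQ/Q)² = (1·δa/a)² + (2·δu/u)² + (-3·δz/z)²
  a term: (1×0.0541)² = 0.00292
  u term: (2×0.109)² = 0.0473
  z term: (-3×0.0302)² = 0.00821
Total = 0.0584. Share from z = 0.00821/0.0584 = 0.141.

14.1%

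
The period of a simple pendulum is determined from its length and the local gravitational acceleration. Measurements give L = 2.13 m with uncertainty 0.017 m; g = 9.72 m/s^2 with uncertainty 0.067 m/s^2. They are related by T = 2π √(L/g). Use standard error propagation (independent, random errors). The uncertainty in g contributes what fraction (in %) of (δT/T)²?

42.7%

(δT/T)² = (½·δL/L)² + (−½·δg/g)²
  L term: (0.5×0.00798)² = 1.59e-05
  g term: (-0.5×0.00689)² = 1.19e-05
Total = 2.78e-05. Share from g = 1.19e-05/2.78e-05 = 0.427.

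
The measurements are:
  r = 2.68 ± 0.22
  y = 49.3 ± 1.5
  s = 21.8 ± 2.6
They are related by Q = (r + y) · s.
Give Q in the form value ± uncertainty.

1130 ± 139

Let u = r + y = 52.0. δu = √(δr² + δy²) = √(0.0484 + 2.25) = 1.52, so δu/u = 0.0292.
Q is then a monomial in u, s:
δQ/Q = √((δu/u)² + (1·δs/s)²) = √(0.000851 + 0.0142) = 0.123
Q = 1130, so δQ = 0.123 × 1130 = 139.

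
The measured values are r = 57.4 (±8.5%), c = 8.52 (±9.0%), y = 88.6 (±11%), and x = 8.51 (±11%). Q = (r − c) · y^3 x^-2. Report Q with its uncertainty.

(4.69 ± 1.92) × 10^5

Let u = r − c = 48.9. δu = √(δr² + δc²) = √(23.8 + 0.588) = 4.94, so δu/u = 0.101.
Q is then a monomial in u, y, x:
δQ/Q = √((δu/u)² + (3·δy/y)² + (-2·δx/x)²) = √(0.0102 + 0.109 + 0.0484) = 0.409
Q = 4.69e+05, so δQ = 0.409 × 4.69e+05 = 1.92e+05.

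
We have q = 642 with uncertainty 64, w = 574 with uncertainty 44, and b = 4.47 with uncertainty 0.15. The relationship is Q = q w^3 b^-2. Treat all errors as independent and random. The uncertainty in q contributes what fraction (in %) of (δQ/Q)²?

(δQ/Q)² = (1·δq/q)² + (3·δw/w)² + (-2·δb/b)²
  q term: (1×0.0997)² = 0.00994
  w term: (3×0.0767)² = 0.0529
  b term: (-2×0.0336)² = 0.00450
Total = 0.0673. Share from q = 0.00994/0.0673 = 0.148.

14.8%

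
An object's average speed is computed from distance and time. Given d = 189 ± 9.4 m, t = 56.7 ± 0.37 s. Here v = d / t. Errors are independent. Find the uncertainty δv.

0.167 m/s

Relative error in a monomial: (δv/v)² = Σ (nᵢ · δxᵢ/xᵢ)².
  (1·δd/d)² = (1×0.0497)² = 0.00247;  (-1·δt/t)² = (-1×0.00653)² = 4.26e-05
δv/v = √(0.00252) = 0.0502
v = 3.33 m/s, so δv = 0.0502 × 3.33 = 0.167 m/s.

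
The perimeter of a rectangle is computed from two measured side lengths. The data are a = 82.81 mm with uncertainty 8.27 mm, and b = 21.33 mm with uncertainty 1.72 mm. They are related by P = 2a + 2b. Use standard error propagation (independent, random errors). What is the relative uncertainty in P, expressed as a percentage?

8.11%

For a sum/difference, combine absolute errors in quadrature:
  (2·δa)² = 274;  (2·δb)² = 11.8
δP = √(285) = 16.9 mm
P = 208.3 mm, so δP/P = 16.9/208.3 = 0.0811.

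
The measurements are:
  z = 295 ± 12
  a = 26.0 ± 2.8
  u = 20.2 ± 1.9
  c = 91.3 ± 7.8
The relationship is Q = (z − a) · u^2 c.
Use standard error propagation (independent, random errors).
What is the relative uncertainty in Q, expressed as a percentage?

21.2%

Let w = z − a = 269. δw = √(δz² + δa²) = √(144 + 7.84) = 12.3, so δw/w = 0.0458.
Q is then a monomial in w, u, c:
δQ/Q = √((δw/w)² + (2·δu/u)² + (1·δc/c)²) = √(0.00210 + 0.0354 + 0.00730) = 0.212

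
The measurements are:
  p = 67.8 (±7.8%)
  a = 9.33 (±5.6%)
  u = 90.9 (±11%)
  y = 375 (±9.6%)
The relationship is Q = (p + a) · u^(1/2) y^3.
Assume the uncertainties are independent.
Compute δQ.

1.17e+10

Let w = p + a = 77.1. δw = √(δp² + δa²) = √(28.0 + 0.273) = 5.31, so δw/w = 0.0689.
Q is then a monomial in w, u, y:
δQ/Q = √((δw/w)² + (½·δu/u)² + (3·δy/y)²) = √(0.00475 + 0.00302 + 0.0829) = 0.301
Q = 3.88e+10, so δQ = 0.301 × 3.88e+10 = 1.17e+10.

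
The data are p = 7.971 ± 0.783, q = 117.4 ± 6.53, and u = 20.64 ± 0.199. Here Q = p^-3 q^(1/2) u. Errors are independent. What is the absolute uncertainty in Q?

Q is a product of powers, so relative uncertainties combine in quadrature:
  (-3·δp/p)² = (-3×0.0982)² = 0.0868;  (½·δq/q)² = (0.5×0.0556)² = 0.000773;  (1·δu/u)² = (1×0.00964)² = 9.3e-05
δQ/Q = √(0.0877) = 0.296
Q = 0.4416, so δQ = 0.296 × 0.4416 = 0.131.

0.131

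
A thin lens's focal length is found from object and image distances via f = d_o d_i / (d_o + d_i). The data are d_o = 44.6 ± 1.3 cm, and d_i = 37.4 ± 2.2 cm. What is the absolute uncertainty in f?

∂f/∂d_o = (d_i/(d_o+d_i))² = 0.208;  ∂f/∂d_i = (d_o/(d_o+d_i))² = 0.296
δf = √((∂f/∂d_o · δd_o)² + (∂f/∂d_i · δd_i)²) = √(0.0731 + 0.424) = 0.705 cm

0.705 cm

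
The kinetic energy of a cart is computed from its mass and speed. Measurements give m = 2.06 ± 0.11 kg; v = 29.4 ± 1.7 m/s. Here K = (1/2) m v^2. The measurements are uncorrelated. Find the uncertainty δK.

113 J

For a monomial K ∝ m, v^2, fractional errors add in quadrature:
  (1·δm/m)² = (1×0.0534)² = 0.00285;  (2·δv/v)² = (2×0.0578)² = 0.0134
δK/K = √(0.0162) = 0.127
K = 890 J, so δK = 0.127 × 890 = 113 J.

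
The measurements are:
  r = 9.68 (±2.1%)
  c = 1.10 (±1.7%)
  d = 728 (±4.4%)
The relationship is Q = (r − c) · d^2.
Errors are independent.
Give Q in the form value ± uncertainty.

(4.55 ± 0.415) × 10^6

Let u = r − c = 8.58. δu = √(δr² + δc²) = √(0.0413 + 0.000350) = 0.204, so δu/u = 0.0238.
Q is then a monomial in u, d:
δQ/Q = √((δu/u)² + (2·δd/d)²) = √(0.000566 + 0.00774) = 0.0912
Q = 4.55e+06, so δQ = 0.0912 × 4.55e+06 = 4.15e+05.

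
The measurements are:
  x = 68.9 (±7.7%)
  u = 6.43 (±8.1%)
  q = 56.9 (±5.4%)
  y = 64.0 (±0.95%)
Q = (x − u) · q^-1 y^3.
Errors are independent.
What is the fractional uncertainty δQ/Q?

0.105

Let w = x − u = 62.5. δw = √(δx² + δu²) = √(28.1 + 0.271) = 5.33, so δw/w = 0.0853.
Q is then a monomial in w, q, y:
δQ/Q = √((δw/w)² + (-1·δq/q)² + (3·δy/y)²) = √(0.00728 + 0.00292 + 0.000812) = 0.105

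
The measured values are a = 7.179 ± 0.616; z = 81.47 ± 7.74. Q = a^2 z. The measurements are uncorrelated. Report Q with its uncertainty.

4199 ± 824

Each factor contributes (exponent × relative error)² to (δQ/Q)²:
  (2·δa/a)² = (2×0.0858)² = 0.0295;  (1·δz/z)² = (1×0.0950)² = 0.00903
δQ/Q = √(0.0385) = 0.196
Q = 4199, so δQ = 0.196 × 4199 = 824.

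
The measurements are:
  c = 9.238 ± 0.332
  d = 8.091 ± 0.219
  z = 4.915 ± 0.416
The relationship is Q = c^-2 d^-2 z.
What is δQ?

0.000109

Relative error in a monomial: (δQ/Q)² = Σ (nᵢ · δxᵢ/xᵢ)².
  (-2·δc/c)² = (-2×0.0359)² = 0.00517;  (-2·δd/d)² = (-2×0.0271)² = 0.00293;  (1·δz/z)² = (1×0.0846)² = 0.00716
δQ/Q = √(0.0153) = 0.124
Q = 0.0008798, so δQ = 0.124 × 0.0008798 = 0.000109.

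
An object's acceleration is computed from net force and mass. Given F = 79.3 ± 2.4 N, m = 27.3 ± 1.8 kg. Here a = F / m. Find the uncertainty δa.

Products/powers → add relative errors in quadrature, weighted by exponent:
  (1·δF/F)² = (1×0.0303)² = 0.000916;  (-1·δm/m)² = (-1×0.0659)² = 0.00435
δa/a = √(0.00526) = 0.0725
a = 2.90 m/s^2, so δa = 0.0725 × 2.90 = 0.211 m/s^2.

0.211 m/s^2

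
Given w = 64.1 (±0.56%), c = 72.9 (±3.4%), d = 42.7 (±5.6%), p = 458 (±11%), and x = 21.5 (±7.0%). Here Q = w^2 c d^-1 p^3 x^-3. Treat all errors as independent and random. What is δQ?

2.69e+07

Relative error in a monomial: (δQ/Q)² = Σ (nᵢ · δxᵢ/xᵢ)².
  (2·δw/w)² = (2×0.00560)² = 0.000125;  (1·δc/c)² = (1×0.0340)² = 0.00116;  (-1·δd/d)² = (-1×0.0560)² = 0.00314;  (3·δp/p)² = (3×0.110)² = 0.109;  (-3·δx/x)² = (-3×0.0700)² = 0.0441
δQ/Q = √(0.157) = 0.397
Q = 6.78e+07, so δQ = 0.397 × 6.78e+07 = 2.69e+07.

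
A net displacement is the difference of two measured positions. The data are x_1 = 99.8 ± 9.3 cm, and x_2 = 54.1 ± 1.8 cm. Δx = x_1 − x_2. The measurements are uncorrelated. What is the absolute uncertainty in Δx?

For a sum/difference, combine absolute errors in quadrature:
  (δx_1)² = 86.5;  (δx_2)² = 3.24
δΔx = √(89.7) = 9.47 cm

9.47 cm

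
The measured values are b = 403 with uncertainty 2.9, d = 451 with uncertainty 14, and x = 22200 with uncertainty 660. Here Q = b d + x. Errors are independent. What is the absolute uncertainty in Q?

Let p = b·d = 1.82e+05. δp/p = √((1·δb/b)² + (1·δd/d)²) = √(5.18e-05 + 0.000964) = 0.0319, so δp = 5790.
Q = p + x: δQ = √(δp² + δx²) = √(3.35e+07 + 4.36e+05) = 5830

5830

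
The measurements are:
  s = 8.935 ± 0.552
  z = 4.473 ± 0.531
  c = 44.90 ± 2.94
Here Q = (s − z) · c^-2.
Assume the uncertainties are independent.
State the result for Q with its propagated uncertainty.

Let u = s − z = 4.462. δu = √(δs² + δz²) = √(0.305 + 0.282) = 0.766, so δu/u = 0.172.
Q is then a monomial in u, c:
δQ/Q = √((δu/u)² + (-2·δc/c)²) = √(0.0295 + 0.0171) = 0.216
Q = 0.002213, so δQ = 0.216 × 0.002213 = 0.000478.

0.002213 ± 0.000478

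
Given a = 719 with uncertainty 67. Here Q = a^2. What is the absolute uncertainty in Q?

96300

Q ∝ a^2, so δQ/Q = |2| · δa/a = 2 × 0.0932 = 0.186.
Q = 5.17e+05, so δQ = 0.186 × 5.17e+05 = 96300.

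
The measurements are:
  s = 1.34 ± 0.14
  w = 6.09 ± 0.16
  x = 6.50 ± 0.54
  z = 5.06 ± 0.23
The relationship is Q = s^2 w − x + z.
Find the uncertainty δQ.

2.38

Let p = s^2·w = 10.9. δp/p = √((2·δs/s)² + (1·δw/w)²) = √(0.0437 + 0.000690) = 0.211, so δp = 2.30.
Q = p − x + z: δQ = √(δp² + δx² + δz²) = √(5.30 + 0.292 + 0.0529) = 2.38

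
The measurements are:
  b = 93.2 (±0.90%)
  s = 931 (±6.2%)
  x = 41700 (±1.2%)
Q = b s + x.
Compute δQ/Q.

Let p = b·s = 86800. δp/p = √((1·δb/b)² + (1·δs/s)²) = √(8.1e-05 + 0.00384) = 0.0626, so δp = 5440.
Q = p + x: δQ = √(δp² + δx²) = √(2.96e+07 + 2.5e+05) = 5460
Q = 1.28e+05, so δQ/Q = 5460/1.28e+05 = 0.0425.

0.0425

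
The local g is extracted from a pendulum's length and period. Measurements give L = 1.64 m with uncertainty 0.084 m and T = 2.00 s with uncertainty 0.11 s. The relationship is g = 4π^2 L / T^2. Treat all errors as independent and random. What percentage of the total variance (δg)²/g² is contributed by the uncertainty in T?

82.2%

(δg/g)² = (1·δL/L)² + (-2·δT/T)²
  L term: (1×0.0512)² = 0.00262
  T term: (-2×0.0550)² = 0.0121
Total = 0.0147. Share from T = 0.0121/0.0147 = 0.822.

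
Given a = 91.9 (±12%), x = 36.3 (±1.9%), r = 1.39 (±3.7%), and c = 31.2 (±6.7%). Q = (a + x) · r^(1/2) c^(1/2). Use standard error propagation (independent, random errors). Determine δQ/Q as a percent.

9.43%

Let u = a + x = 128. δu = √(δa² + δx²) = √(122 + 0.476) = 11.0, so δu/u = 0.0862.
Q is then a monomial in u, r, c:
δQ/Q = √((δu/u)² + (½·δr/r)² + (½·δc/c)²) = √(0.00743 + 0.000342 + 0.00112) = 0.0943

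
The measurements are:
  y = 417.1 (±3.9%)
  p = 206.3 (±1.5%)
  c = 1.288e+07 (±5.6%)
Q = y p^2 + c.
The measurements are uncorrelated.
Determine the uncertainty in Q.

1.13e+06

Let w = y·p^2 = 1.775e+07. δw/w = √((1·δy/y)² + (2·δp/p)²) = √(0.00152 + 0.000900) = 0.0492, so δw = 8.73e+05.
Q = w + c: δQ = √(δw² + δc²) = √(7.63e+11 + 5.2e+11) = 1.13e+06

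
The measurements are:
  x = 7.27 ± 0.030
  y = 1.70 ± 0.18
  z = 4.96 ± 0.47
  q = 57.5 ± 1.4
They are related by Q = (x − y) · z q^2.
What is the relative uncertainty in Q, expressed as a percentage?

11.1%

Let u = x − y = 5.57. δu = √(δx² + δy²) = √(0.000900 + 0.0324) = 0.182, so δu/u = 0.0328.
Q is then a monomial in u, z, q:
δQ/Q = √((δu/u)² + (1·δz/z)² + (2·δq/q)²) = √(0.00107 + 0.00898 + 0.00237) = 0.111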